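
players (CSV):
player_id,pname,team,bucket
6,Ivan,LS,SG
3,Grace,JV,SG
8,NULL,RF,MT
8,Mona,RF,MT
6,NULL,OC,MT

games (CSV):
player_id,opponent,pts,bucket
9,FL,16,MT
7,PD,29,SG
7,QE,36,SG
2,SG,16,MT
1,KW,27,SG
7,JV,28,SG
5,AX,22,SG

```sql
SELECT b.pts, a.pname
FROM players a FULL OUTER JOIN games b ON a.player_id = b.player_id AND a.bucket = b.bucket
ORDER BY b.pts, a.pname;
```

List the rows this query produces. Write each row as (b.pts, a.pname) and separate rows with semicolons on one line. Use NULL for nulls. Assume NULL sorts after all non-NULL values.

FULL OUTER JOIN keeps every row from both sides; unmatched rows get NULL for the other side's columns.
Matching on a.player_id = b.player_id AND a.bucket = b.bucket.
Matched pairs: 0; unmatched a rows kept: 5; unmatched b rows kept: 7.

(16, NULL); (16, NULL); (22, NULL); (27, NULL); (28, NULL); (29, NULL); (36, NULL); (NULL, Grace); (NULL, Ivan); (NULL, Mona); (NULL, NULL); (NULL, NULL)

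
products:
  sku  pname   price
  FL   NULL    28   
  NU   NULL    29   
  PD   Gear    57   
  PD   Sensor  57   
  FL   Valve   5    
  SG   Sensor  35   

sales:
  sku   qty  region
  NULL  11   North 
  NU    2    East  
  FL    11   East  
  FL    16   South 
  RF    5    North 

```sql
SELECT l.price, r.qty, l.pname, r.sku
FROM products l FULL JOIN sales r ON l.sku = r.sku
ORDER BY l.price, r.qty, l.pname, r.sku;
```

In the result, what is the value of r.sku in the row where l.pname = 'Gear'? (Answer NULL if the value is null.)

FULL OUTER JOIN keeps every row from both sides; unmatched rows get NULL for the other side's columns.
Matching on l.sku = r.sku. A NULL in a compared column never satisfies the condition.
Matched pairs: 5; unmatched l rows kept: 3; unmatched r rows kept: 2.

NULL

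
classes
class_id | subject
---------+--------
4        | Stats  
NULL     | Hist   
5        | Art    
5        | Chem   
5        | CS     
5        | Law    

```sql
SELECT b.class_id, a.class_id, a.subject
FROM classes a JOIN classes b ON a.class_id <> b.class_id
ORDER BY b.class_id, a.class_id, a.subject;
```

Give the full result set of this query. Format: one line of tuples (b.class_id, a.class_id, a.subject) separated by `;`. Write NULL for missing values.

INNER JOIN keeps only pairs where the ON condition holds.
Matching on a.class_id <> b.class_id. A NULL in a compared column never satisfies the condition.
- a (class_id=4) pairs with 4 row(s) of b.
- a (class_id=NULL) has no partner → excluded.
- a (class_id=5) pairs with 1 row(s) of b.
- a (class_id=5) pairs with 1 row(s) of b.
- a (class_id=5) pairs with 1 row(s) of b.
- a (class_id=5) pairs with 1 row(s) of b.
After projecting and ordering:
b.class_id | a.class_id | a.subject
4 | 5 | Art
4 | 5 | CS
4 | 5 | Chem
4 | 5 | Law
5 | 4 | Stats
5 | 4 | Stats
5 | 4 | Stats
5 | 4 | Stats

(4, 5, Art); (4, 5, CS); (4, 5, Chem); (4, 5, Law); (5, 4, Stats); (5, 4, Stats); (5, 4, Stats); (5, 4, Stats)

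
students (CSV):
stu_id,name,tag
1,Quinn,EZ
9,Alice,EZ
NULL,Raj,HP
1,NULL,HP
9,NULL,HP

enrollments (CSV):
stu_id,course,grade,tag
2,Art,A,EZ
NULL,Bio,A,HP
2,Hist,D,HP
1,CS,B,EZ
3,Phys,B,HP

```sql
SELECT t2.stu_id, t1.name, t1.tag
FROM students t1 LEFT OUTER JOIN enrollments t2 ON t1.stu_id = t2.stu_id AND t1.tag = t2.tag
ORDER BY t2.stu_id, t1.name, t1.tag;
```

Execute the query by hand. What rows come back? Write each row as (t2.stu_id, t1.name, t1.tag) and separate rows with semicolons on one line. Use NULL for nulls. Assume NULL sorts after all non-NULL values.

LEFT JOIN keeps every row from `students`; unmatched rows get NULL for `enrollments`'s columns.
Matching on t1.stu_id = t2.stu_id AND t1.tag = t2.tag. A NULL in a compared column never satisfies the condition.
- t1[0] stu_id=1, tag=EZ → 1 match(es) in t2 → 1 row(s).
- t1[1] stu_id=9, tag=EZ → no match; kept with NULLs on the t2 side.
- t1[2] stu_id=NULL, tag=HP → no match; kept with NULLs on the t2 side.
- t1[3] stu_id=1, tag=HP → no match; kept with NULLs on the t2 side.
- t1[4] stu_id=9, tag=HP → no match; kept with NULLs on the t2 side.
After projecting and ordering:
t2.stu_id | t1.name | t1.tag
1 | Quinn | EZ
NULL | Alice | EZ
NULL | Raj | HP
NULL | NULL | HP
NULL | NULL | HP

(1, Quinn, EZ); (NULL, Alice, EZ); (NULL, Raj, HP); (NULL, NULL, HP); (NULL, NULL, HP)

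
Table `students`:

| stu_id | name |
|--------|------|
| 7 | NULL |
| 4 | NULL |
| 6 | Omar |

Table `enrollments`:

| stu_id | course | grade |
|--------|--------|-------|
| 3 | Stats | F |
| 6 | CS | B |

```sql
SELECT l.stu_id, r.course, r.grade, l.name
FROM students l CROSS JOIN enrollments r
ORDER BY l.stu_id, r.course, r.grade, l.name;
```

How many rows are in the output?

6

CROSS JOIN pairs every row of `students` with every row of `enrollments`: 3 × 2 = 6 rows.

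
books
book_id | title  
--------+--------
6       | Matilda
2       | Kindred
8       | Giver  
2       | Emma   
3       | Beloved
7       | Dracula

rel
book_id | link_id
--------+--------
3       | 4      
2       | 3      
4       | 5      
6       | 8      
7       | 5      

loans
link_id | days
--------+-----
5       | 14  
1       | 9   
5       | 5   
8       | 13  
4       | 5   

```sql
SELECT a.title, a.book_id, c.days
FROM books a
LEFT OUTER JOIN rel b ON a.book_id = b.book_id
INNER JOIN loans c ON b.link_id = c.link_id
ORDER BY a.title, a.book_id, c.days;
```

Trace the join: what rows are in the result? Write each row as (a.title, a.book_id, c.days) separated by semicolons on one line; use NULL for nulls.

Evaluate left to right. First `books a LEFT JOIN rel b` on book_id: 6 row(s).
Then INNER JOIN `loans c` on link_id: keep only rows whose b.link_id appears in c.

(Beloved, 3, 5); (Dracula, 7, 5); (Dracula, 7, 14); (Matilda, 6, 13)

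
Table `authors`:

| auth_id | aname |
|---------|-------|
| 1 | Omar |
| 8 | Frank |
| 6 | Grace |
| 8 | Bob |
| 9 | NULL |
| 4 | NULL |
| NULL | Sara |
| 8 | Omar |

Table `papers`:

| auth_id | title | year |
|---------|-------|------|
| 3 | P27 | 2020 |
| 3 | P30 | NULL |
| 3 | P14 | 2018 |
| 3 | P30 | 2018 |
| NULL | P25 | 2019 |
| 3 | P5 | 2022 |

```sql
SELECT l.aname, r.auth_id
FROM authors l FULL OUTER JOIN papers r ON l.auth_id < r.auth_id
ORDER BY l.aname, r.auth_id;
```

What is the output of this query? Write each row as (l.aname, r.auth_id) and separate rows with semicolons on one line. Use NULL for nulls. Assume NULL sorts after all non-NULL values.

FULL OUTER JOIN keeps every row from both sides; unmatched rows get NULL for the other side's columns.
Matching on l.auth_id < r.auth_id. A NULL in a compared column never satisfies the condition.
- l row (auth_id=1): matches 5 r row(s) → 5 output row(s).
- l row (auth_id=8): no match → kept, r columns NULL.
- l row (auth_id=6): no match → kept, r columns NULL.
- l row (auth_id=8): no match → kept, r columns NULL.
- l row (auth_id=9): no match → kept, r columns NULL.
- l row (auth_id=4): no match → kept, r columns NULL.
- l row (auth_id=NULL): no match → kept, r columns NULL.
- l row (auth_id=8): no match → kept, r columns NULL.
- plus 1 unmatched r row(s), each kept with NULL l columns.

(Bob, NULL); (Frank, NULL); (Grace, NULL); (Omar, 3); (Omar, 3); (Omar, 3); (Omar, 3); (Omar, 3); (Omar, NULL); (Sara, NULL); (NULL, NULL); (NULL, NULL); (NULL, NULL)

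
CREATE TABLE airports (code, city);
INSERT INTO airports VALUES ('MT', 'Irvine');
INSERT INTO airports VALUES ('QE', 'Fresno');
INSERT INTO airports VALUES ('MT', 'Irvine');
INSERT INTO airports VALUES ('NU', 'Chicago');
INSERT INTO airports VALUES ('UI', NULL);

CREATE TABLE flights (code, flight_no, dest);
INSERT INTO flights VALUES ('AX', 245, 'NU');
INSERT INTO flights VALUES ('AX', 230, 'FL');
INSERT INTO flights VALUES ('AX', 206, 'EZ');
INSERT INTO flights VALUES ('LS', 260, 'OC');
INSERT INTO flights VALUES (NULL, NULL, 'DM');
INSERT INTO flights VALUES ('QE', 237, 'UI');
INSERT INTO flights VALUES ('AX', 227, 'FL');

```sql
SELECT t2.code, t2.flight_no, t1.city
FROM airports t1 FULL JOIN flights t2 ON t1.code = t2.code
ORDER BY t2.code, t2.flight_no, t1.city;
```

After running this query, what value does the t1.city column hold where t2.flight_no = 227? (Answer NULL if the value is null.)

NULL

FULL OUTER JOIN keeps every row from both sides; unmatched rows get NULL for the other side's columns.
Matching on t1.code = t2.code. A NULL in a compared column never satisfies the condition.
Matched pairs: 1; unmatched t1 rows kept: 4; unmatched t2 rows kept: 6.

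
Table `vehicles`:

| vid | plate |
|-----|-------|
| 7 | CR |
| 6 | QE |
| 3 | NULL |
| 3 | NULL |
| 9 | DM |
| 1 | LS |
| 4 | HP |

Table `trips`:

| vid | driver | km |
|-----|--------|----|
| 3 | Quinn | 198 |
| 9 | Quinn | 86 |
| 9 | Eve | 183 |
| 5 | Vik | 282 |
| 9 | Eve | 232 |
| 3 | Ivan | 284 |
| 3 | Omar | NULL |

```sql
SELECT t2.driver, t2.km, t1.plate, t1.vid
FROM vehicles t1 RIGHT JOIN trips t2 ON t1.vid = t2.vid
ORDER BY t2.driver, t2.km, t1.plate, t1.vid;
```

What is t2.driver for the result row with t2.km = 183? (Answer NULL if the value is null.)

Eve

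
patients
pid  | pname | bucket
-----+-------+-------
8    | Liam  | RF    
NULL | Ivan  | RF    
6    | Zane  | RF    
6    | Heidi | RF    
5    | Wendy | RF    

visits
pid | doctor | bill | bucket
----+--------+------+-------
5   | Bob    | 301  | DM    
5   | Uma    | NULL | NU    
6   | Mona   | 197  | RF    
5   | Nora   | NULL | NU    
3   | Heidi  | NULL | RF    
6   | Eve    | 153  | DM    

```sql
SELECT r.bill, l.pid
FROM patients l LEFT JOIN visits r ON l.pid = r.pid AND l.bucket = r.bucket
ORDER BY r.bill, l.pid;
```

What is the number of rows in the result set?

LEFT JOIN keeps every row from `patients`; unmatched rows get NULL for `visits`'s columns.
Matching on l.pid = r.pid AND l.bucket = r.bucket. A NULL in a compared column never satisfies the condition.
Matched pairs: 2; unmatched l rows kept: 3.
Total: 2 matched + 3 padded = 5 rows.

5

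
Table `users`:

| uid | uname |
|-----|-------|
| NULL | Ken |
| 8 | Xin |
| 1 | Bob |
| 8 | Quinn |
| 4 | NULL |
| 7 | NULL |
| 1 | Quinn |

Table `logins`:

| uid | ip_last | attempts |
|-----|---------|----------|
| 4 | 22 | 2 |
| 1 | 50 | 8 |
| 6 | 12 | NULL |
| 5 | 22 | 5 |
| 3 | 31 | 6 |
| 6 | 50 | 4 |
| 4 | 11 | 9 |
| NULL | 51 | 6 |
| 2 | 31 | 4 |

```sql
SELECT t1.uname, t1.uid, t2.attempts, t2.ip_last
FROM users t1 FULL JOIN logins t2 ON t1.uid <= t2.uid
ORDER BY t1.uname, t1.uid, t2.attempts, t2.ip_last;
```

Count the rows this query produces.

26

FULL OUTER JOIN keeps every row from both sides; unmatched rows get NULL for the other side's columns.
Matching on t1.uid <= t2.uid. A NULL in a compared column never satisfies the condition.
Matched pairs: 21; unmatched t1 rows kept: 4; unmatched t2 rows kept: 1.
Total: 21 matched + 5 padded = 26 rows.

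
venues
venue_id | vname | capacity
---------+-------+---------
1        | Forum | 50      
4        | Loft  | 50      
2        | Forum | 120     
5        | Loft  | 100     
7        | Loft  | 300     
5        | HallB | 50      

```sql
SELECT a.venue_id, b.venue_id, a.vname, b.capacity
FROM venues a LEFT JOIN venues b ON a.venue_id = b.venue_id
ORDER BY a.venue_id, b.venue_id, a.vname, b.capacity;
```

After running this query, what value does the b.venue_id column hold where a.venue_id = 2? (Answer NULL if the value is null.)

2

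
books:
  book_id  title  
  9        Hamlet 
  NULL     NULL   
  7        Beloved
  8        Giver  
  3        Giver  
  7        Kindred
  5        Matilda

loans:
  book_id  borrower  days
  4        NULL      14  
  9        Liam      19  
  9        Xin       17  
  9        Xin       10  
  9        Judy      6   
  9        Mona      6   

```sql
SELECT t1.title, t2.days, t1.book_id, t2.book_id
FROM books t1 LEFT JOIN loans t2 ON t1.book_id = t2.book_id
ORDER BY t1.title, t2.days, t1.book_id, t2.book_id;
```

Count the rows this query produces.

LEFT JOIN keeps every row from `books`; unmatched rows get NULL for `loans`'s columns.
Matching on t1.book_id = t2.book_id. A NULL in a compared column never satisfies the condition.
- t1 row (book_id=9): matches 5 t2 row(s) → 5 output row(s).
- t1 row (book_id=NULL): no match → kept, t2 columns NULL.
- t1 row (book_id=7): no match → kept, t2 columns NULL.
- t1 row (book_id=8): no match → kept, t2 columns NULL.
- t1 row (book_id=3): no match → kept, t2 columns NULL.
- t1 row (book_id=7): no match → kept, t2 columns NULL.
- t1 row (book_id=5): no match → kept, t2 columns NULL.
Total: 5 matched + 6 padded = 11 rows.

11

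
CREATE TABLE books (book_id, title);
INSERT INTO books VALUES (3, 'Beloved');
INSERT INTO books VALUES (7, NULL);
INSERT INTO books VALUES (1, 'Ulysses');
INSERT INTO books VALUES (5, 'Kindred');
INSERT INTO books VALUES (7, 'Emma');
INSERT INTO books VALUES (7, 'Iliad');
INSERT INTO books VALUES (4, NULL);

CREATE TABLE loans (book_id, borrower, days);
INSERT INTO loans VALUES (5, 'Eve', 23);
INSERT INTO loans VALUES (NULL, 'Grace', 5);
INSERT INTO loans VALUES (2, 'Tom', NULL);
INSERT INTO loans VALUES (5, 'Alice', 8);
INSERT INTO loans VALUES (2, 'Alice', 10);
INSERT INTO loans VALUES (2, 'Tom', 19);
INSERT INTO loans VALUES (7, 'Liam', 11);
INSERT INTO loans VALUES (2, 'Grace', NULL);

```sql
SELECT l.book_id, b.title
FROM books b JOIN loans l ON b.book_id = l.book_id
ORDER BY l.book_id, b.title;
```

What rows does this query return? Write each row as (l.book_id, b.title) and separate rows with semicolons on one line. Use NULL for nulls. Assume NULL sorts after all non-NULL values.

(5, Kindred); (5, Kindred); (7, Emma); (7, Iliad); (7, NULL)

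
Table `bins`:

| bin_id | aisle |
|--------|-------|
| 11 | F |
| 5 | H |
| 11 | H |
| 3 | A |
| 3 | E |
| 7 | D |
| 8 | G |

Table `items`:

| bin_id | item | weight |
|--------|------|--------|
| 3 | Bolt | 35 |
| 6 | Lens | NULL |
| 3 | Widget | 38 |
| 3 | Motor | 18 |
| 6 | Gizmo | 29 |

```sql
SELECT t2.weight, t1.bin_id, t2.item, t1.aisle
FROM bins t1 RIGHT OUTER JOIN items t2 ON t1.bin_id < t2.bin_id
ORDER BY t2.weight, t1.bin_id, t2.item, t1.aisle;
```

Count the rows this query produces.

RIGHT JOIN keeps every row from `items`; unmatched rows get NULL for `bins`'s columns.
Matching on t1.bin_id < t2.bin_id.
Matched pairs: 6; unmatched t2 rows kept: 3.
Total: 6 matched + 3 padded = 9 rows.

9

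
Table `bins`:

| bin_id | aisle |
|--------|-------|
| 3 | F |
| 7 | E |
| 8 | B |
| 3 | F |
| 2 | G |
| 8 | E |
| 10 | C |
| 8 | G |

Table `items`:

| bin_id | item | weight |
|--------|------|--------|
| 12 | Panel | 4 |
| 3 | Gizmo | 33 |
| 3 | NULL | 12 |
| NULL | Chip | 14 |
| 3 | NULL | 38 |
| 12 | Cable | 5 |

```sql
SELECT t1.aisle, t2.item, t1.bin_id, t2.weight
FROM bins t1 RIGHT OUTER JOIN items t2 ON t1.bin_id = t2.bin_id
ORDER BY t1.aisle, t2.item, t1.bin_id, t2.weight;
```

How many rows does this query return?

9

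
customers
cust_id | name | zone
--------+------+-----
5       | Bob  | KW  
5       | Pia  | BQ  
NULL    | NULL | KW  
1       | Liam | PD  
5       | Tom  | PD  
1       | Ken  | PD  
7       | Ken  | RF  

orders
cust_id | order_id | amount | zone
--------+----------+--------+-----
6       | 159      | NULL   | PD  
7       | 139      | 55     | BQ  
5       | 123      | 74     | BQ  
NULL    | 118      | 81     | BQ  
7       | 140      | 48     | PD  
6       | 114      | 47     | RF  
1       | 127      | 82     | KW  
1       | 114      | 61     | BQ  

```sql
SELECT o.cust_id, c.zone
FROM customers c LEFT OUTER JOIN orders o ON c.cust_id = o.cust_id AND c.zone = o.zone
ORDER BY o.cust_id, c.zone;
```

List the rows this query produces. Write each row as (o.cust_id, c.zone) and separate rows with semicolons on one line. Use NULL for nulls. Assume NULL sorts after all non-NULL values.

LEFT JOIN keeps every row from `customers`; unmatched rows get NULL for `orders`'s columns.
Matching on c.cust_id = o.cust_id AND c.zone = o.zone. A NULL in a compared column never satisfies the condition.
Matched pairs: 1; unmatched c rows kept: 6.

(5, BQ); (NULL, KW); (NULL, KW); (NULL, PD); (NULL, PD); (NULL, PD); (NULL, RF)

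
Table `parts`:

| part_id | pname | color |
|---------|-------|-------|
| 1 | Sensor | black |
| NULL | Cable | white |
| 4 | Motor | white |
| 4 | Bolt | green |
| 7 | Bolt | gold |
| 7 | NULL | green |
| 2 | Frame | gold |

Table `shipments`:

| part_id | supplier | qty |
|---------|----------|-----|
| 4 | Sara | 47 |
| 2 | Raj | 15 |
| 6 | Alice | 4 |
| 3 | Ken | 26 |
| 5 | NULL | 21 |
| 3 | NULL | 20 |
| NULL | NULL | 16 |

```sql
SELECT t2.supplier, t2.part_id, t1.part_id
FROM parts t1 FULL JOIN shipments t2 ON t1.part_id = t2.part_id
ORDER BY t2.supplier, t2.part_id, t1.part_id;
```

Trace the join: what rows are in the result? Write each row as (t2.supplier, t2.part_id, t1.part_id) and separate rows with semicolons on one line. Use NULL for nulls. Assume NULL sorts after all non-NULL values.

FULL OUTER JOIN keeps every row from both sides; unmatched rows get NULL for the other side's columns.
Matching on t1.part_id = t2.part_id. A NULL in a compared column never satisfies the condition.
Matched pairs: 3; unmatched t1 rows kept: 4; unmatched t2 rows kept: 5.

(Alice, 6, NULL); (Ken, 3, NULL); (Raj, 2, 2); (Sara, 4, 4); (Sara, 4, 4); (NULL, 3, NULL); (NULL, 5, NULL); (NULL, NULL, 1); (NULL, NULL, 7); (NULL, NULL, 7); (NULL, NULL, NULL); (NULL, NULL, NULL)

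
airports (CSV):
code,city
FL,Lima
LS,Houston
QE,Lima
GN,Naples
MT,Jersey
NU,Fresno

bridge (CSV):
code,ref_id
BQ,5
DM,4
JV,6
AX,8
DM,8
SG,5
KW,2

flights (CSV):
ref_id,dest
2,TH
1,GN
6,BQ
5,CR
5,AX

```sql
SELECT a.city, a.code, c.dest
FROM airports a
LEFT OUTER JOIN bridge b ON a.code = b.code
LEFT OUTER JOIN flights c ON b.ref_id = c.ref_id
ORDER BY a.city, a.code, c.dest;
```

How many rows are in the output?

6

Step 1 — a LEFT JOIN b on code → 6 row(s).
Then LEFT JOIN `flights c` on ref_id: each of those 6 rows is kept; rows whose b.ref_id has no match in c get NULL for c's columns.
Result: 6 row(s).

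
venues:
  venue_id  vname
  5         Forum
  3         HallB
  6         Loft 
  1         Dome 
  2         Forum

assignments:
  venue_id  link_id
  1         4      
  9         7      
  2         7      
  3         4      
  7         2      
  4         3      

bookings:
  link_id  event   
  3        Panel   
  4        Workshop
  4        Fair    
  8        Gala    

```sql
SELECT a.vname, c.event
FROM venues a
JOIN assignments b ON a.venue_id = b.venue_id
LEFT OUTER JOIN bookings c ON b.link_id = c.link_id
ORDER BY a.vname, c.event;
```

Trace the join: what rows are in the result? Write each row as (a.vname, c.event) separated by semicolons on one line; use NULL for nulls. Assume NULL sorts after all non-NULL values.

Step 1 — a INNER JOIN b on venue_id → 3 row(s).
Then LEFT JOIN `bookings c` on link_id: each of those 3 rows is kept; rows whose b.link_id has no match in c get NULL for c's columns.

(Dome, Fair); (Dome, Workshop); (Forum, NULL); (HallB, Fair); (HallB, Workshop)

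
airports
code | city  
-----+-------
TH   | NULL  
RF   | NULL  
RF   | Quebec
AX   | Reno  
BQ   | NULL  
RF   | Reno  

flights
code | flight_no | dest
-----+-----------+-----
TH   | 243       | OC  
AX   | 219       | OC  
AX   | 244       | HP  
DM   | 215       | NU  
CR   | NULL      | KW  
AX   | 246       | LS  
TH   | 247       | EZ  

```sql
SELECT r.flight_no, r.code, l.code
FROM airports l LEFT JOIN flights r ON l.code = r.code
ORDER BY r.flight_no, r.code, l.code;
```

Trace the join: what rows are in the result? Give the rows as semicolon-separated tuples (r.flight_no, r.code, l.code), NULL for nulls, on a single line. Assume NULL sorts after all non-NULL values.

LEFT JOIN keeps every row from `airports`; unmatched rows get NULL for `flights`'s columns.
Matching on l.code = r.code.
- code=TH: 2 matching r row(s), so 2 row(s) emitted.
- code=RF: no r row matches, row kept with r columns NULL.
- code=RF: no r row matches, row kept with r columns NULL.
- code=AX: 3 matching r row(s), so 3 row(s) emitted.
- code=BQ: no r row matches, row kept with r columns NULL.
- code=RF: no r row matches, row kept with r columns NULL.
After projecting and ordering:
r.flight_no | r.code | l.code
219 | AX | AX
243 | TH | TH
244 | AX | AX
246 | AX | AX
247 | TH | TH
NULL | NULL | BQ
NULL | NULL | RF
NULL | NULL | RF
NULL | NULL | RF

(219, AX, AX); (243, TH, TH); (244, AX, AX); (246, AX, AX); (247, TH, TH); (NULL, NULL, BQ); (NULL, NULL, RF); (NULL, NULL, RF); (NULL, NULL, RF)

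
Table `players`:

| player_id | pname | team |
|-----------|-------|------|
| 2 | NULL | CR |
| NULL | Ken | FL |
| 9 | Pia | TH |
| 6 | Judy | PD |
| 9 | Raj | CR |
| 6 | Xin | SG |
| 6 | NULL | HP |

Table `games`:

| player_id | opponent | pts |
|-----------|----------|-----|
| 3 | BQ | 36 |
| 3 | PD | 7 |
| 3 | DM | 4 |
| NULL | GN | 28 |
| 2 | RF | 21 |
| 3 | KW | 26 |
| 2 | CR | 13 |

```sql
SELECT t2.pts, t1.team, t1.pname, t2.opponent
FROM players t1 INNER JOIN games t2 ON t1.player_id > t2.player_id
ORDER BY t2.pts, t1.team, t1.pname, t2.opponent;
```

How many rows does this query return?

30

INNER JOIN keeps only pairs where the ON condition holds.
Matching on t1.player_id > t2.player_id. A NULL in a compared column never satisfies the condition.
- t1 row (player_id=2): no match → dropped.
- t1 row (player_id=NULL): no match → dropped.
- t1 row (player_id=9): matches 6 t2 row(s) → 6 output row(s).
- t1 row (player_id=6): matches 6 t2 row(s) → 6 output row(s).
- t1 row (player_id=9): matches 6 t2 row(s) → 6 output row(s).
- t1 row (player_id=6): matches 6 t2 row(s) → 6 output row(s).
- t1 row (player_id=6): matches 6 t2 row(s) → 6 output row(s).
Total: 30 rows.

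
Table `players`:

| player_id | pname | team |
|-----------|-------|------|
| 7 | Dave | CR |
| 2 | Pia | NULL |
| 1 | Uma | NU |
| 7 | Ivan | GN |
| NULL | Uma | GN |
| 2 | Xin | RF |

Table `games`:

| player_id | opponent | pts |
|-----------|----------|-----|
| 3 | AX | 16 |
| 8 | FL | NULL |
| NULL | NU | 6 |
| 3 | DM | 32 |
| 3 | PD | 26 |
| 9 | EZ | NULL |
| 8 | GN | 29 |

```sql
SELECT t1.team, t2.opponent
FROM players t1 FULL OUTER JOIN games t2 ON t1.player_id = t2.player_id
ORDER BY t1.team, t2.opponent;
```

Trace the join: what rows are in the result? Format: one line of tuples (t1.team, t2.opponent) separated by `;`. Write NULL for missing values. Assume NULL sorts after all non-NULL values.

FULL OUTER JOIN keeps every row from both sides; unmatched rows get NULL for the other side's columns.
Matching on t1.player_id = t2.player_id. A NULL in a compared column never satisfies the condition.
- t1 row (player_id=7): no match → kept, t2 columns NULL.
- t1 row (player_id=2): no match → kept, t2 columns NULL.
- t1 row (player_id=1): no match → kept, t2 columns NULL.
- t1 row (player_id=7): no match → kept, t2 columns NULL.
- t1 row (player_id=NULL): no match → kept, t2 columns NULL.
- t1 row (player_id=2): no match → kept, t2 columns NULL.
- plus 7 unmatched t2 row(s), each kept with NULL t1 columns.

(CR, NULL); (GN, NULL); (GN, NULL); (NU, NULL); (RF, NULL); (NULL, AX); (NULL, DM); (NULL, EZ); (NULL, FL); (NULL, GN); (NULL, NU); (NULL, PD); (NULL, NULL)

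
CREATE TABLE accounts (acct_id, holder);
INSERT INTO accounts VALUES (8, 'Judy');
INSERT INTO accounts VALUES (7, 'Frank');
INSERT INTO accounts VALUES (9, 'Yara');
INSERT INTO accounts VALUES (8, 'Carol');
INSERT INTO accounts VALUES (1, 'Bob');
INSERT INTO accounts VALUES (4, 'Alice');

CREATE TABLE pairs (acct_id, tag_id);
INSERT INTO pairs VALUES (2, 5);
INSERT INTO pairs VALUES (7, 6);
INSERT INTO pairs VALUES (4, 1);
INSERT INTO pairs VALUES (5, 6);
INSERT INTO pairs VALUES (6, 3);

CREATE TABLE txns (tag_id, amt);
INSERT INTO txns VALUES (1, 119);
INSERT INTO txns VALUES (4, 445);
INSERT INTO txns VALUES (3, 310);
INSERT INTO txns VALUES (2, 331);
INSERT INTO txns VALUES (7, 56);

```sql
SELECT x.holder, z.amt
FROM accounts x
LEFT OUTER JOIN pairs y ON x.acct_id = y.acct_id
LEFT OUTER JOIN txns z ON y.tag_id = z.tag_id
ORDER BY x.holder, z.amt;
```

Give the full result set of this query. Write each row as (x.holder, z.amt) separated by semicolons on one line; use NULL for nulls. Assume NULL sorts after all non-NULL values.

(Alice, 119); (Bob, NULL); (Carol, NULL); (Frank, NULL); (Judy, NULL); (Yara, NULL)

Joins associate left-to-right: accounts LEFT JOIN pairs on acct_id gives 6 intermediate row(s).
Then LEFT JOIN `txns z` on tag_id: each of those 6 rows is kept; rows whose y.tag_id has no match in z get NULL for z's columns.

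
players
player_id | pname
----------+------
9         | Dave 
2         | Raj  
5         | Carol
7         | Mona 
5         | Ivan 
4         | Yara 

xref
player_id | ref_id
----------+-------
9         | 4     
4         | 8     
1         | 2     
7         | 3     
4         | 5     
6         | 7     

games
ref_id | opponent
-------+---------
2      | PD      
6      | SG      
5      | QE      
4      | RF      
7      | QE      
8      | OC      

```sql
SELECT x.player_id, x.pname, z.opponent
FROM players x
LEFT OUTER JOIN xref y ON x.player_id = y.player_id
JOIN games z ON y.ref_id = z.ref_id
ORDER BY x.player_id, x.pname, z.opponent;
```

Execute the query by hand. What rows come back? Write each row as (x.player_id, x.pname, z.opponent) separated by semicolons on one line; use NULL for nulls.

Step 1 — x LEFT JOIN y on player_id → 7 row(s).
Then INNER JOIN `games z` on ref_id: keep only rows whose y.ref_id appears in z.

(4, Yara, OC); (4, Yara, QE); (9, Dave, RF)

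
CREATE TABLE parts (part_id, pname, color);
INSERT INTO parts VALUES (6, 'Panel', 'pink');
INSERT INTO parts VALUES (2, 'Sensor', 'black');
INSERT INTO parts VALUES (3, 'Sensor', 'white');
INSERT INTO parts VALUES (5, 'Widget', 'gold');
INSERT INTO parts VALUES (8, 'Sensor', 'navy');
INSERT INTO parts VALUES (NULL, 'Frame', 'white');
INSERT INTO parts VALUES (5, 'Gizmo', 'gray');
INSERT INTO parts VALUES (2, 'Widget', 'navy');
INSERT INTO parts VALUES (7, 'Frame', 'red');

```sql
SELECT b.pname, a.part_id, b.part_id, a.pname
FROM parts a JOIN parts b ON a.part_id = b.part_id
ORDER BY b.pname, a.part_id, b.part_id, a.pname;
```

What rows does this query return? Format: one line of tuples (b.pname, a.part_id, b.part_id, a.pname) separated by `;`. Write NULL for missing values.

INNER JOIN keeps only pairs where the ON condition holds.
Matching on a.part_id = b.part_id. A NULL in a compared column never satisfies the condition.
Matched pairs: 12.

(Frame, 7, 7, Frame); (Gizmo, 5, 5, Gizmo); (Gizmo, 5, 5, Widget); (Panel, 6, 6, Panel); (Sensor, 2, 2, Sensor); (Sensor, 2, 2, Widget); (Sensor, 3, 3, Sensor); (Sensor, 8, 8, Sensor); (Widget, 2, 2, Sensor); (Widget, 2, 2, Widget); (Widget, 5, 5, Gizmo); (Widget, 5, 5, Widget)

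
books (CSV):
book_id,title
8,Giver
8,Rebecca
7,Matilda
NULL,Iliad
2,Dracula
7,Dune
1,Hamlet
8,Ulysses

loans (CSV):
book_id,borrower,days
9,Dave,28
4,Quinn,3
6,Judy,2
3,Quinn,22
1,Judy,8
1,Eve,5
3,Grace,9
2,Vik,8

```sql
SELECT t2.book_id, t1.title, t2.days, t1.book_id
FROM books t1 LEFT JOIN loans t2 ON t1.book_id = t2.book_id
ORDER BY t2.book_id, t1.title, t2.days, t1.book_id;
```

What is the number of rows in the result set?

LEFT JOIN keeps every row from `books`; unmatched rows get NULL for `loans`'s columns.
Matching on t1.book_id = t2.book_id. A NULL in a compared column never satisfies the condition.
- t1 row (book_id=8): no match → kept, t2 columns NULL.
- t1 row (book_id=8): no match → kept, t2 columns NULL.
- t1 row (book_id=7): no match → kept, t2 columns NULL.
- t1 row (book_id=NULL): no match → kept, t2 columns NULL.
- t1 row (book_id=2): matches 1 t2 row(s) → 1 output row(s).
- t1 row (book_id=7): no match → kept, t2 columns NULL.
- t1 row (book_id=1): matches 2 t2 row(s) → 2 output row(s).
- t1 row (book_id=8): no match → kept, t2 columns NULL.
Total: 3 matched + 6 padded = 9 rows.

9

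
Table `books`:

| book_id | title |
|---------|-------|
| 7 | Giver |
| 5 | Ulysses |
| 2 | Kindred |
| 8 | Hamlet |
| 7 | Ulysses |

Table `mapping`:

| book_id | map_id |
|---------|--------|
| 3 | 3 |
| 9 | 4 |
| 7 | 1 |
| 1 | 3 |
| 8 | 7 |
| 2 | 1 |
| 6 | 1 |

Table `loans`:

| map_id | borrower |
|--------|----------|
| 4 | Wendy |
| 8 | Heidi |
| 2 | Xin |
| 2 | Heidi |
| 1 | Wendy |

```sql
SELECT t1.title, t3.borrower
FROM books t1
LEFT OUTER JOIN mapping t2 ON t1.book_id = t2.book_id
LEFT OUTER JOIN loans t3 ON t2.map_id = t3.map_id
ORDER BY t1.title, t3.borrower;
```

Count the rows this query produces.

5

Joins associate left-to-right: books LEFT JOIN mapping on book_id gives 5 intermediate row(s).
Then LEFT JOIN `loans t3` on map_id: each of those 5 rows is kept; rows whose t2.map_id has no match in t3 get NULL for t3's columns.
Result: 5 row(s).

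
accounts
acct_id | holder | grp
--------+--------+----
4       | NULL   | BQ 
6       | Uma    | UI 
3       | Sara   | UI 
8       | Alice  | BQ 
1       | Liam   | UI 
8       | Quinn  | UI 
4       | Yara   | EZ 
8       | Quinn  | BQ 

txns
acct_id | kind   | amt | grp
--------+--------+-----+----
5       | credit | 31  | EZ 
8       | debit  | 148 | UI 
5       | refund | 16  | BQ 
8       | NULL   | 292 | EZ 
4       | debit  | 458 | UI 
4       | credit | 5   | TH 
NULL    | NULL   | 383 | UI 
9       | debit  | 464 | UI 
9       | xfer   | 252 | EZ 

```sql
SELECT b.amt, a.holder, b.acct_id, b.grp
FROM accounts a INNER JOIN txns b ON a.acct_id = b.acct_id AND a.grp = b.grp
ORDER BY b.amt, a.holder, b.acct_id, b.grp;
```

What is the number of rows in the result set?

INNER JOIN keeps only pairs where the ON condition holds.
Matching on a.acct_id = b.acct_id AND a.grp = b.grp. A NULL in a compared column never satisfies the condition.
Matched pairs: 1.
Total: 1 rows.

1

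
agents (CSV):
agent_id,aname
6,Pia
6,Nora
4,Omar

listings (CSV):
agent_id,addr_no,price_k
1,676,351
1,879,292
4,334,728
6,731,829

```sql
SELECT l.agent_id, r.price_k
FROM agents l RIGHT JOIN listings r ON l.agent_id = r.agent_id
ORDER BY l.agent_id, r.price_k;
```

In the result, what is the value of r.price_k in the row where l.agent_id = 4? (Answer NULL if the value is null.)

728

RIGHT JOIN keeps every row from `listings`; unmatched rows get NULL for `agents`'s columns.
Matching on l.agent_id = r.agent_id.
Matched pairs: 3; unmatched r rows kept: 2.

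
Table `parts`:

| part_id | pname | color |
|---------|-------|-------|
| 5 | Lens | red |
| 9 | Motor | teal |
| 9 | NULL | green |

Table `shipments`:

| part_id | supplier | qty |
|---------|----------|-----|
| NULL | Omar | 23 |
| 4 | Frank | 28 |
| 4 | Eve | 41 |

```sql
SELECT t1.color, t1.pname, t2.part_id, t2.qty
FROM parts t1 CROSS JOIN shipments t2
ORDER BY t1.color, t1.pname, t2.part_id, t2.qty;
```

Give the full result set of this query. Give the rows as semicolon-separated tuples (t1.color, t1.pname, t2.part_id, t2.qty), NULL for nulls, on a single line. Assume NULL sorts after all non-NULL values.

CROSS JOIN pairs every row of `parts` with every row of `shipments`: 3 × 3 = 9 rows.

(green, NULL, 4, 28); (green, NULL, 4, 41); (green, NULL, NULL, 23); (red, Lens, 4, 28); (red, Lens, 4, 41); (red, Lens, NULL, 23); (teal, Motor, 4, 28); (teal, Motor, 4, 41); (teal, Motor, NULL, 23)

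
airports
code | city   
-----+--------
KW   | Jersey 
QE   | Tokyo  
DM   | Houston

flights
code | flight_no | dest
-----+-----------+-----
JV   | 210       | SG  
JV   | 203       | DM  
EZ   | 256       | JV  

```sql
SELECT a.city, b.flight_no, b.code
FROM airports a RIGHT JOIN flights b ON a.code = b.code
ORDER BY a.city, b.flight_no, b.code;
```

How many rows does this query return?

RIGHT JOIN keeps every row from `flights`; unmatched rows get NULL for `airports`'s columns.
Matching on a.code = b.code.
- code=KW: no matching b row.
- code=QE: no matching b row.
- code=DM: no matching b row.
- 3 b row(s) had no a match → kept, a columns NULL.
Total: 0 matched + 3 padded = 3 rows.

3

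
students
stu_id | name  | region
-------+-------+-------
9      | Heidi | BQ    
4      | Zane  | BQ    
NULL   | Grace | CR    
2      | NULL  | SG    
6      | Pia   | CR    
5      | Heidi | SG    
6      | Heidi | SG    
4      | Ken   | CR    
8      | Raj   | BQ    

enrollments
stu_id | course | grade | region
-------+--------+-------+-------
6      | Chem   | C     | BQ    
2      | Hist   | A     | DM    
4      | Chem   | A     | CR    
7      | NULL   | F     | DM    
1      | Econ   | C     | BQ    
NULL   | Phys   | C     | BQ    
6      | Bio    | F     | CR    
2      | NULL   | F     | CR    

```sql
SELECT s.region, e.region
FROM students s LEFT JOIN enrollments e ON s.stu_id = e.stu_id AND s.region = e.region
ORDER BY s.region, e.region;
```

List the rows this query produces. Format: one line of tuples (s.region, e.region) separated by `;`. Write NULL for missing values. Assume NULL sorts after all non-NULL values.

LEFT JOIN keeps every row from `students`; unmatched rows get NULL for `enrollments`'s columns.
Matching on s.stu_id = e.stu_id AND s.region = e.region. A NULL in a compared column never satisfies the condition.
- s[0] stu_id=9, region=BQ → no match; kept with NULLs on the e side.
- s[1] stu_id=4, region=BQ → no match; kept with NULLs on the e side.
- s[2] stu_id=NULL, region=CR → no match; kept with NULLs on the e side.
- s[3] stu_id=2, region=SG → no match; kept with NULLs on the e side.
- s[4] stu_id=6, region=CR → 1 match(es) in e → 1 row(s).
- s[5] stu_id=5, region=SG → no match; kept with NULLs on the e side.
- s[6] stu_id=6, region=SG → no match; kept with NULLs on the e side.
- s[7] stu_id=4, region=CR → 1 match(es) in e → 1 row(s).
- s[8] stu_id=8, region=BQ → no match; kept with NULLs on the e side.
After projecting and ordering:
s.region | e.region
BQ | NULL
BQ | NULL
BQ | NULL
CR | CR
CR | CR
CR | NULL
SG | NULL
SG | NULL
SG | NULL

(BQ, NULL); (BQ, NULL); (BQ, NULL); (CR, CR); (CR, CR); (CR, NULL); (SG, NULL); (SG, NULL); (SG, NULL)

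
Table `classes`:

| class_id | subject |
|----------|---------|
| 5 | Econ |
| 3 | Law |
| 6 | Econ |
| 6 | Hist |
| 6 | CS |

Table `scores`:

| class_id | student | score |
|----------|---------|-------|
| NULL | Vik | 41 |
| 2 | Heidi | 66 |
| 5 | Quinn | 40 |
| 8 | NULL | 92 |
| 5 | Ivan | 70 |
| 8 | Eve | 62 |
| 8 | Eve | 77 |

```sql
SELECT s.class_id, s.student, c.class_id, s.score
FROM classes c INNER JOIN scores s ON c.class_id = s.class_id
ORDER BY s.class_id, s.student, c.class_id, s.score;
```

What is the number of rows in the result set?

INNER JOIN keeps only pairs where the ON condition holds.
Matching on c.class_id = s.class_id. A NULL in a compared column never satisfies the condition.
Matched pairs: 2.
Total: 2 rows.

2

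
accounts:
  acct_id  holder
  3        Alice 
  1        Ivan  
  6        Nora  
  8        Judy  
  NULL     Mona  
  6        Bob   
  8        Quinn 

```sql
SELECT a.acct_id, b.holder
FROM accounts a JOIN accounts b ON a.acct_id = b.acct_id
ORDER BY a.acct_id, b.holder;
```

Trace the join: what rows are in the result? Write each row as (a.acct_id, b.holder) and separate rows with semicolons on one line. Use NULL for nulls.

(1, Ivan); (3, Alice); (6, Bob); (6, Bob); (6, Nora); (6, Nora); (8, Judy); (8, Judy); (8, Quinn); (8, Quinn)

INNER JOIN keeps only pairs where the ON condition holds.
Matching on a.acct_id = b.acct_id. A NULL in a compared column never satisfies the condition.
Matched pairs: 10.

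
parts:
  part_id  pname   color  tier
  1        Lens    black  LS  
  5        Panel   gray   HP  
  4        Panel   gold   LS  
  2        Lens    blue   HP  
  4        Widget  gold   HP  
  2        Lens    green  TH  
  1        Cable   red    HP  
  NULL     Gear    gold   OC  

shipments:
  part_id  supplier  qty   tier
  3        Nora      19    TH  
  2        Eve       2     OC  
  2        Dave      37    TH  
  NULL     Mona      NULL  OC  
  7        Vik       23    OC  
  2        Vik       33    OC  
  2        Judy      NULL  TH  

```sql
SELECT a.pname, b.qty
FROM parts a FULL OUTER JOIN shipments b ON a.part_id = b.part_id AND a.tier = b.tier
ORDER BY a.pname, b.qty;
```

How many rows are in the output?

FULL OUTER JOIN keeps every row from both sides; unmatched rows get NULL for the other side's columns.
Matching on a.part_id = b.part_id AND a.tier = b.tier. A NULL in a compared column never satisfies the condition.
- a row (part_id=1, tier=LS): no match → kept, b columns NULL.
- a row (part_id=5, tier=HP): no match → kept, b columns NULL.
- a row (part_id=4, tier=LS): no match → kept, b columns NULL.
- a row (part_id=2, tier=HP): no match → kept, b columns NULL.
- a row (part_id=4, tier=HP): no match → kept, b columns NULL.
- a row (part_id=2, tier=TH): matches 2 b row(s) → 2 output row(s).
- a row (part_id=1, tier=HP): no match → kept, b columns NULL.
- a row (part_id=NULL, tier=OC): no match → kept, b columns NULL.
- 5 row(s) from b found no a partner → padded with NULL.
Total: 2 matched + 12 padded = 14 rows.

14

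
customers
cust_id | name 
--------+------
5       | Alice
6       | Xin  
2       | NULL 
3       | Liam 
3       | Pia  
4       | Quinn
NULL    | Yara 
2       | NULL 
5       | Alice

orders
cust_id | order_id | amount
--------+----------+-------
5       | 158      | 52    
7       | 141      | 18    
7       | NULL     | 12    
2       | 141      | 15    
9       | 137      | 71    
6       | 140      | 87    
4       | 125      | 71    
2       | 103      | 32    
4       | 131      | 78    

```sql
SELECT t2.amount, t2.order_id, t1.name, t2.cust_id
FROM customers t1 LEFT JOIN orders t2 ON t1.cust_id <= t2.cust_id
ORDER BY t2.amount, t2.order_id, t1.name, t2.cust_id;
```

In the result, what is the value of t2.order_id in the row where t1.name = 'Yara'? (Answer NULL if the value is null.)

LEFT JOIN keeps every row from `customers`; unmatched rows get NULL for `orders`'s columns.
Matching on t1.cust_id <= t2.cust_id. A NULL in a compared column never satisfies the condition.
Matched pairs: 53; unmatched t1 rows kept: 1.

NULL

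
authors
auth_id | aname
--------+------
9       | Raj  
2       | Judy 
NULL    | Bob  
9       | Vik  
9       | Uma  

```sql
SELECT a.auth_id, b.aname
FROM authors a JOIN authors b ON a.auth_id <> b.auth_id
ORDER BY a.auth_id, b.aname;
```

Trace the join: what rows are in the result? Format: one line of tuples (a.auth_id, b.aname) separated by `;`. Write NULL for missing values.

INNER JOIN keeps only pairs where the ON condition holds.
Matching on a.auth_id <> b.auth_id. A NULL in a compared column never satisfies the condition.
- auth_id=9: 1 matching b row(s), so 1 row(s) emitted.
- auth_id=2: 3 matching b row(s), so 3 row(s) emitted.
- auth_id=NULL: no matching b row, dropped.
- auth_id=9: 1 matching b row(s), so 1 row(s) emitted.
- auth_id=9: 1 matching b row(s), so 1 row(s) emitted.
After projecting and ordering:
a.auth_id | b.aname
2 | Raj
2 | Uma
2 | Vik
9 | Judy
9 | Judy
9 | Judy

(2, Raj); (2, Uma); (2, Vik); (9, Judy); (9, Judy); (9, Judy)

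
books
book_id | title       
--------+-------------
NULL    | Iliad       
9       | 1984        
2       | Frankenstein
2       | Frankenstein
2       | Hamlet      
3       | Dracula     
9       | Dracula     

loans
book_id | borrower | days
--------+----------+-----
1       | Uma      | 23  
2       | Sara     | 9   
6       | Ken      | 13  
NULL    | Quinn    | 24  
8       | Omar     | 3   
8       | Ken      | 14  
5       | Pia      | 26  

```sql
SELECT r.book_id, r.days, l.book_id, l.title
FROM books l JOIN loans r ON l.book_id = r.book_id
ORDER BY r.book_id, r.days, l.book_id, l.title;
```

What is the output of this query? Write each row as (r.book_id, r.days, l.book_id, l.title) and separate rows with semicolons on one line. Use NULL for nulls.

INNER JOIN keeps only pairs where the ON condition holds.
Matching on l.book_id = r.book_id. A NULL in a compared column never satisfies the condition.
- l row (book_id=NULL): no match → dropped.
- l row (book_id=9): no match → dropped.
- l row (book_id=2): matches 1 r row(s) → 1 output row(s).
- l row (book_id=2): matches 1 r row(s) → 1 output row(s).
- l row (book_id=2): matches 1 r row(s) → 1 output row(s).
- l row (book_id=3): no match → dropped.
- l row (book_id=9): no match → dropped.
After projecting and ordering:
r.book_id | r.days | l.book_id | l.title
2 | 9 | 2 | Frankenstein
2 | 9 | 2 | Frankenstein
2 | 9 | 2 | Hamlet

(2, 9, 2, Frankenstein); (2, 9, 2, Frankenstein); (2, 9, 2, Hamlet)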